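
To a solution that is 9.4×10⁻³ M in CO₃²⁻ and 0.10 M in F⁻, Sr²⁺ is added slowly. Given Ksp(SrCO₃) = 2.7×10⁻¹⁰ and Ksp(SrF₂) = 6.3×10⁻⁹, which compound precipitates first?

SrCO₃

Precipitation begins when Q = Ksp.
For SrCO₃: [Sr²⁺] = (Ksp/[CO₃²⁻]) = 2.9×10⁻⁸ M
For SrF₂: [Sr²⁺] = (Ksp/[F⁻]^2) = 6.3×10⁻⁷ M
Since SrCO₃ needs less Sr²⁺ to reach saturation, it precipitates first.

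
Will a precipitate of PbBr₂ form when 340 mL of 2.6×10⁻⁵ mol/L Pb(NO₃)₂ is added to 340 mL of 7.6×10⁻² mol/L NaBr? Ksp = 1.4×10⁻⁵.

Total volume after mixing = 340 + 340 = 680 mL.
[Pb²⁺] = (2.6×10⁻⁵)(340)/680 = 1.3×10⁻⁵ mol/L
[Br⁻] = (7.6×10⁻²)(340)/680 = 3.8×10⁻² mol/L
Q = [Pb²⁺][Br⁻]^2 = 1.9×10⁻⁸
Q < Ksp (1.9×10⁻⁸ vs 1.4×10⁻⁵); the solution remains unsaturated and no precipitate forms.

No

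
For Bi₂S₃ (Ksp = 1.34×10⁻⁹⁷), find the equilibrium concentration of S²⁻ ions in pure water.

4.96×10⁻²⁰ M

Bi₂S₃(s) ⇌ 2 Bi³⁺(aq) + 3 S²⁻(aq)
Let s be the molar solubility. Then [Bi³⁺] = 2s and [S²⁻] = 3s.
Ksp = [Bi³⁺]^2[S²⁻]^3 = (2s)^2 · (3s)^3 = 108s^5 = 1.34×10⁻⁹⁷
s = 1.65×10⁻²⁰ mol/L
[S²⁻] = 3s = 4.96×10⁻²⁰ mol/L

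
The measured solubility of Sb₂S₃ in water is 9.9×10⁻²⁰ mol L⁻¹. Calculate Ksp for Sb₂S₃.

Ksp = 1.0×10⁻⁹³

Sb₂S₃(s) ⇌ 2 Sb³⁺(aq) + 3 S²⁻(aq)
Let s be the molar solubility. Then [Sb³⁺] = 2s and [S²⁻] = 3s.
Ksp = [Sb³⁺]^2[S²⁻]^3 = (2s)^2 · (3s)^3 = 108s^5
Ksp = 108 × (9.9×10⁻²⁰)^5 = 1.0×10⁻⁹³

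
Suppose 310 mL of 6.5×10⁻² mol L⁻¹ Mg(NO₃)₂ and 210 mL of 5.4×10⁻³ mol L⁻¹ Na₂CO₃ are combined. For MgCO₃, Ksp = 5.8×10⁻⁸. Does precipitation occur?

Total volume after mixing = 310 + 210 = 520 mL.
[Mg²⁺] = (6.5×10⁻²)(310)/520 = 3.9×10⁻² mol L⁻¹
[CO₃²⁻] = (5.4×10⁻³)(210)/520 = 2.2×10⁻³ mol L⁻¹
Q = [Mg²⁺][CO₃²⁻] = 8.5×10⁻⁵
Q = 8.5×10⁻⁵ > Ksp = 5.8×10⁻⁸, so the solution is supersaturated and MgCO₃ precipitates.

Yes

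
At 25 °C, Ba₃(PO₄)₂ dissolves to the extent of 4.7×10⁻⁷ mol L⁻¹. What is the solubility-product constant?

Ksp = 2.5×10⁻³⁰

Ba₃(PO₄)₂(s) ⇌ 3 Ba²⁺(aq) + 2 PO₄³⁻(aq)
With molar solubility s: [Ba²⁺] = 3s, [PO₄³⁻] = 2s.
Ksp = [Ba²⁺]^3[PO₄³⁻]^2 = (3s)^3 · (2s)^2 = 108s^5
Ksp = 108 × (4.7×10⁻⁷)^5 = 2.5×10⁻³⁰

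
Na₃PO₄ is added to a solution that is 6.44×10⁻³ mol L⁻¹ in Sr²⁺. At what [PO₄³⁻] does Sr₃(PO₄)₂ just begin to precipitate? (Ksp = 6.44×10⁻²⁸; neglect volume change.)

4.91×10⁻¹¹ M

Each salt precipitates once Q = Ksp for that salt.
Sr₃(PO₄)₂(s) ⇌ 3 Sr²⁺(aq) + 2 PO₄³⁻(aq)
Ksp = [Sr²⁺]^3[PO₄³⁻]^2 = [PO₄³⁻]^2(6.44×10⁻³)^3
[PO₄³⁻]^2 = 6.44×10⁻²⁸ / (6.44×10⁻³)^3 = 2.41×10⁻²¹
[PO₄³⁻] = 4.91×10⁻¹¹ mol L⁻¹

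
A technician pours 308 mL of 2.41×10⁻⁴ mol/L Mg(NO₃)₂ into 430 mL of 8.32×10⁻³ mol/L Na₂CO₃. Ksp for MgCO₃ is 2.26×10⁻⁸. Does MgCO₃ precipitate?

The combined volume is 738 mL.
[Mg²⁺] = (2.41×10⁻⁴)(308)/738 = 1.01×10⁻⁴ mol/L
[CO₃²⁻] = (8.32×10⁻³)(430)/738 = 4.85×10⁻³ mol/L
Q = [Mg²⁺][CO₃²⁻] = 4.88×10⁻⁷
Since Q (4.88×10⁻⁷) exceeds Ksp (2.26×10⁻⁸), MgCO₃ will precipitate.

Yes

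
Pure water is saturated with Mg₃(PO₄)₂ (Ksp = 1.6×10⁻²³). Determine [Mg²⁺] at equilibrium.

Mg₃(PO₄)₂(s) ⇌ 3 Mg²⁺(aq) + 2 PO₄³⁻(aq)
Call the molar solubility s, so that [Mg²⁺] = 3s and [PO₄³⁻] = 2s.
Ksp = [Mg²⁺]^3[PO₄³⁻]^2 = (3s)^3 · (2s)^2 = 108s^5 = 1.6×10⁻²³
s = 1.1×10⁻⁵ mol L⁻¹
[Mg²⁺] = 3s = 3.2×10⁻⁵ mol L⁻¹

3.2×10⁻⁵ M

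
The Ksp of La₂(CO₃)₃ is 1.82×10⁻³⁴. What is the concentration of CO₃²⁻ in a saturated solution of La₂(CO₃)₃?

2.10×10⁻⁷ M

La₂(CO₃)₃(s) ⇌ 2 La³⁺(aq) + 3 CO₃²⁻(aq)
If s mol/L of La₂(CO₃)₃ dissolves, [La³⁺] = 2s and [CO₃²⁻] = 3s.
Ksp = [La³⁺]^2[CO₃²⁻]^3 = (2s)^2 · (3s)^3 = 108s^5 = 1.82×10⁻³⁴
s = 7.00×10⁻⁸ mol L⁻¹
[CO₃²⁻] = 3s = 2.10×10⁻⁷ mol L⁻¹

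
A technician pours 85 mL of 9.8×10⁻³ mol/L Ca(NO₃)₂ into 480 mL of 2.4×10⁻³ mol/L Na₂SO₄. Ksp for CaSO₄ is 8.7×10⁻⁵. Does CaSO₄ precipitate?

After mixing, V = 85 mL + 480 mL = 565 mL.
[Ca²⁺] = (9.8×10⁻³)(85)/565 = 1.5×10⁻³ mol/L
[SO₄²⁻] = (2.4×10⁻³)(480)/565 = 2.0×10⁻³ mol/L
Q = [Ca²⁺][SO₄²⁻] = 3.0×10⁻⁶
Q = 3.0×10⁻⁶ < Ksp = 8.7×10⁻⁵, so the solution is unsaturated and no precipitate forms.

No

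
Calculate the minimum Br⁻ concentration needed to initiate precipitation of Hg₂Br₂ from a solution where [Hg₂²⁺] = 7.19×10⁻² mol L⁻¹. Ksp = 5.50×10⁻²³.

2.77×10⁻¹¹ M

A salt starts to precipitate once the ion product Q reaches its Ksp.
Hg₂Br₂(s) ⇌ Hg₂²⁺(aq) + 2 Br⁻(aq)
Ksp = [Hg₂²⁺][Br⁻]^2 = [Br⁻]^2(7.19×10⁻²)
[Br⁻]^2 = 5.50×10⁻²³ / (7.19×10⁻²) = 7.65×10⁻²²
[Br⁻] = 2.77×10⁻¹¹ mol L⁻¹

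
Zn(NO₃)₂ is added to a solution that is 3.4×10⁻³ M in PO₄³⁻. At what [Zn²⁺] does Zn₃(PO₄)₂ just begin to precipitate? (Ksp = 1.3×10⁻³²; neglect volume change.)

A salt starts to precipitate once the ion product Q reaches its Ksp.
Zn₃(PO₄)₂(s) ⇌ 3 Zn²⁺(aq) + 2 PO₄³⁻(aq)
Ksp = [Zn²⁺]^3[PO₄³⁻]^2 = [Zn²⁺]^3(3.4×10⁻³)^2
[Zn²⁺]^3 = 1.3×10⁻³² / (3.4×10⁻³)^2 = 1.1×10⁻²⁷
[Zn²⁺] = 1.0×10⁻⁹ M

1.0×10⁻⁹ M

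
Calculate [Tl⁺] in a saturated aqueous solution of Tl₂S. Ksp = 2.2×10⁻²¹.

Tl₂S(s) ⇌ 2 Tl⁺(aq) + S²⁻(aq)
With molar solubility s: [Tl⁺] = 2s, [S²⁻] = s.
Ksp = [Tl⁺]^2[S²⁻] = (2s)^2 · s = 4s^3 = 2.2×10⁻²¹
s = 8.2×10⁻⁸ M
[Tl⁺] = 2s = 1.6×10⁻⁷ M

1.6×10⁻⁷ M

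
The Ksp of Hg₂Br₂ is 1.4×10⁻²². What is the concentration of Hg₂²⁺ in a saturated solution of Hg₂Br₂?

3.3×10⁻⁸ M

Hg₂Br₂(s) ⇌ Hg₂²⁺(aq) + 2 Br⁻(aq)
With molar solubility s: [Hg₂²⁺] = s, [Br⁻] = 2s.
Ksp = [Hg₂²⁺][Br⁻]^2 = s · (2s)^2 = 4s^3 = 1.4×10⁻²²
s = 3.3×10⁻⁸ mol L⁻¹
[Hg₂²⁺] = s = 3.3×10⁻⁸ mol L⁻¹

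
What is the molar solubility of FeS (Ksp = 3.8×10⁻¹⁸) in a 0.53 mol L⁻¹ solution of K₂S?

7.2×10⁻¹⁸ M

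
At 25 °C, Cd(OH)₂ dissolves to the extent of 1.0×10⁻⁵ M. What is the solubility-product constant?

Ksp = 4.0×10⁻¹⁵

Cd(OH)₂(s) ⇌ Cd²⁺(aq) + 2 OH⁻(aq)
For each mole of Cd(OH)₂ that dissolves per liter, [Cd²⁺] = s and [OH⁻] = 2s; let s denote this solubility.
Ksp = [Cd²⁺][OH⁻]^2 = s · (2s)^2 = 4s^3
Ksp = 4 × (1.0×10⁻⁵)^3 = 4.0×10⁻¹⁵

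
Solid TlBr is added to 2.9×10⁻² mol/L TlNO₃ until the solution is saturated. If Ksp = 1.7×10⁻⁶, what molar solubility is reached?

5.9×10⁻⁵ M

TlBr(s) ⇌ Tl⁺(aq) + Br⁻(aq)
Tl⁺ is already present at 2.9×10⁻² mol/L. If s mol/L of TlBr dissolves, [Br⁻] = s while [Tl⁺] ≈ 2.9×10⁻² mol/L.
Ksp = [Tl⁺][Br⁻] = (2.9×10⁻²)s
s = 1.7×10⁻⁶ / (2.9×10⁻²) = 5.9×10⁻⁵
s = 5.9×10⁻⁵ mol/L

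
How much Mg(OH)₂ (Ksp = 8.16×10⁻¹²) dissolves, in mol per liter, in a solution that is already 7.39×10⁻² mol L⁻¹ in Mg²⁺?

Mg(OH)₂(s) ⇌ Mg²⁺(aq) + 2 OH⁻(aq)
The solution already contains Mg²⁺ at 7.39×10⁻² mol L⁻¹. Let s be the molar solubility of Mg(OH)₂.
[Mg²⁺] ≈ 7.39×10⁻² mol L⁻¹ (common ion dominates); [OH⁻] = 2s.
Ksp = [Mg²⁺][OH⁻]^2 = (7.39×10⁻²)(2s)^2
(2s)^2 = 8.16×10⁻¹² / (7.39×10⁻²) = 1.10×10⁻¹⁰
s = 5.25×10⁻⁶ mol L⁻¹

5.25×10⁻⁶ M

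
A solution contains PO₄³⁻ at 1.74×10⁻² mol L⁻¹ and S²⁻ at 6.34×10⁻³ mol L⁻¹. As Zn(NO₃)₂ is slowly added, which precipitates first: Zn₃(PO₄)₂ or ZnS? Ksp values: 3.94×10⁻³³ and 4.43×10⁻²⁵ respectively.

Each salt precipitates once Q = Ksp for that salt.
For Zn₃(PO₄)₂: [Zn²⁺] = (Ksp/[PO₄³⁻]^2)^(1/3) = 2.35×10⁻¹⁰ mol L⁻¹
For ZnS: [Zn²⁺] = (Ksp/[S²⁻]) = 6.99×10⁻²³ mol L⁻¹
Since ZnS needs less Zn²⁺ to reach saturation, it precipitates first.

ZnS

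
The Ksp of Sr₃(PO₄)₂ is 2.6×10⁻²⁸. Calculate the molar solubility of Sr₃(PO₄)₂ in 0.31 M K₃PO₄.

Sr₃(PO₄)₂(s) ⇌ 3 Sr²⁺(aq) + 2 PO₄³⁻(aq)
The solution already contains PO₄³⁻ at 0.31 M. Let s be the molar solubility of Sr₃(PO₄)₂.
[PO₄³⁻] ≈ 0.31 M (common ion dominates); [Sr²⁺] = 3s.
Ksp = [Sr²⁺]^3[PO₄³⁻]^2 = (3s)^3(0.31)^2
(3s)^3 = 2.6×10⁻²⁸ / (0.31)^2 = 2.7×10⁻²⁷
s = 4.6×10⁻¹⁰ M

4.6×10⁻¹⁰ M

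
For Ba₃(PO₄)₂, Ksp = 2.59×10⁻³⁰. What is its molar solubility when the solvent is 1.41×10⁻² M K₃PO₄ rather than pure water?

7.84×10⁻¹⁰ M

Ba₃(PO₄)₂(s) ⇌ 3 Ba²⁺(aq) + 2 PO₄³⁻(aq)
The solution already contains PO₄³⁻ at 1.41×10⁻² M. Let s be the molar solubility of Ba₃(PO₄)₂.
[PO₄³⁻] ≈ 1.41×10⁻² M (common ion dominates); [Ba²⁺] = 3s.
Ksp = [Ba²⁺]^3[PO₄³⁻]^2 = (3s)^3(1.41×10⁻²)^2
(3s)^3 = 2.59×10⁻³⁰ / (1.41×10⁻²)^2 = 1.30×10⁻²⁶
s = 7.84×10⁻¹⁰ M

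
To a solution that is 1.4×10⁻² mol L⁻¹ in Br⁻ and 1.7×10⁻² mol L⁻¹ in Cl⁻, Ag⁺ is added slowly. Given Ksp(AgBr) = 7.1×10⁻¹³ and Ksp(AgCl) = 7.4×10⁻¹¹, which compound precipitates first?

Precipitation begins when Q = Ksp.
For AgBr: [Ag⁺] = (Ksp/[Br⁻]) = 5.1×10⁻¹¹ mol L⁻¹
For AgCl: [Ag⁺] = (Ksp/[Cl⁻]) = 4.4×10⁻⁹ mol L⁻¹
The smaller threshold [Ag⁺] is reached first, so AgBr precipitates first.

AgBr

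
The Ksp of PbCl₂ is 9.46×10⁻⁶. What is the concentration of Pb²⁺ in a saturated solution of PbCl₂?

1.33×10⁻² M

PbCl₂(s) ⇌ Pb²⁺(aq) + 2 Cl⁻(aq)
With molar solubility s: [Pb²⁺] = s, [Cl⁻] = 2s.
Ksp = [Pb²⁺][Cl⁻]^2 = s · (2s)^2 = 4s^3 = 9.46×10⁻⁶
s = 1.33×10⁻² mol/L
[Pb²⁺] = s = 1.33×10⁻² mol/L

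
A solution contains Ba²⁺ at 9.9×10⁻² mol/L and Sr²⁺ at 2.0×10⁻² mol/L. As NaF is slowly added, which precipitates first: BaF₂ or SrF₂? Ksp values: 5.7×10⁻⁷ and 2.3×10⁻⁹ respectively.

Precipitation of each salt begins when its ion product equals Ksp.
For BaF₂: [F⁻] = (Ksp/[Ba²⁺])^(1/2) = 2.4×10⁻³ mol/L
For SrF₂: [F⁻] = (Ksp/[Sr²⁺])^(1/2) = 3.4×10⁻⁴ mol/L
SrF₂ requires the lower [F⁻], so it precipitates first.

SrF₂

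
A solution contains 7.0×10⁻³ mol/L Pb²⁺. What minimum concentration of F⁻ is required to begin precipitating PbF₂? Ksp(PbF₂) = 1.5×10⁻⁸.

1.5×10⁻³ M

Precipitation of each salt begins when its ion product equals Ksp.
PbF₂(s) ⇌ Pb²⁺(aq) + 2 F⁻(aq)
Ksp = [Pb²⁺][F⁻]^2 = [F⁻]^2(7.0×10⁻³)
[F⁻]^2 = 1.5×10⁻⁸ / (7.0×10⁻³) = 2.1×10⁻⁶
[F⁻] = 1.5×10⁻³ mol/L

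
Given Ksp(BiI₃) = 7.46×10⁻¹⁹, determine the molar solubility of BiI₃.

1.29×10⁻⁵ M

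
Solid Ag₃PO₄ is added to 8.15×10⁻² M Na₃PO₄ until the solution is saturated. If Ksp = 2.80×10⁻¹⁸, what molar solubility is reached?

1.08×10⁻⁶ M

Ag₃PO₄(s) ⇌ 3 Ag⁺(aq) + PO₄³⁻(aq)
Let s be the solubility of Ag₃PO₄ here. The common ion gives [PO₄³⁻] ≈ 8.15×10⁻² M, and [Ag⁺] = 3s.
Ksp = [Ag⁺]^3[PO₄³⁻] = (3s)^3(8.15×10⁻²)
(3s)^3 = 2.80×10⁻¹⁸ / (8.15×10⁻²) = 3.44×10⁻¹⁷
s = 1.08×10⁻⁶ M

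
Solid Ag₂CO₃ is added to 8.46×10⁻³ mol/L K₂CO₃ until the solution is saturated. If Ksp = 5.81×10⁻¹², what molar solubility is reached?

1.31×10⁻⁵ M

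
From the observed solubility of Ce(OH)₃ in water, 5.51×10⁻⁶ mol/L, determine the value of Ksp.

Ce(OH)₃(s) ⇌ Ce³⁺(aq) + 3 OH⁻(aq)
With molar solubility s: [Ce³⁺] = s, [OH⁻] = 3s.
Ksp = [Ce³⁺][OH⁻]^3 = s · (3s)^3 = 27s^4
Ksp = 27 × (5.51×10⁻⁶)^4 = 2.49×10⁻²⁰

Ksp = 2.49×10⁻²⁰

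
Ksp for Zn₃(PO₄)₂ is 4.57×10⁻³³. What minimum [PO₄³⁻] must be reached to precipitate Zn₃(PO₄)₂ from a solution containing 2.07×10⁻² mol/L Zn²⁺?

2.27×10⁻¹⁴ M

Each salt precipitates once Q = Ksp for that salt.
Zn₃(PO₄)₂(s) ⇌ 3 Zn²⁺(aq) + 2 PO₄³⁻(aq)
Ksp = [Zn²⁺]^3[PO₄³⁻]^2 = [PO₄³⁻]^2(2.07×10⁻²)^3
[PO₄³⁻]^2 = 4.57×10⁻³³ / (2.07×10⁻²)^3 = 5.15×10⁻²⁸
[PO₄³⁻] = 2.27×10⁻¹⁴ mol/L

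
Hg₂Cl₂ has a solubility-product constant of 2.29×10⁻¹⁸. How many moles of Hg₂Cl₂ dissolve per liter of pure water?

Hg₂Cl₂(s) ⇌ Hg₂²⁺(aq) + 2 Cl⁻(aq)
If s mol/L of Hg₂Cl₂ dissolves, [Hg₂²⁺] = s and [Cl⁻] = 2s.
Ksp = [Hg₂²⁺][Cl⁻]^2 = s · (2s)^2 = 4s^3
4s^3 = 2.29×10⁻¹⁸  ⇒  s^3 = 5.73×10⁻¹⁹
s = (5.73×10⁻¹⁹)^(1/3) = 8.30×10⁻⁷ M

8.30×10⁻⁷ M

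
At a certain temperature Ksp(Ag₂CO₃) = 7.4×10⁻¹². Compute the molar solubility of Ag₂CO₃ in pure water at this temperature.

Ag₂CO₃(s) ⇌ 2 Ag⁺(aq) + CO₃²⁻(aq)
For each mole of Ag₂CO₃ that dissolves per liter, [Ag⁺] = 2s and [CO₃²⁻] = s; let s denote this solubility.
Ksp = [Ag⁺]^2[CO₃²⁻] = (2s)^2 · s = 4s^3
4s^3 = 7.4×10⁻¹²  ⇒  s^3 = 1.9×10⁻¹²
Taking the 3rd root, s = 1.2×10⁻⁴ mol/L.

1.2×10⁻⁴ M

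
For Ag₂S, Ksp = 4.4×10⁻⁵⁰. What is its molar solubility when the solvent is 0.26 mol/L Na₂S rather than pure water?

Ag₂S(s) ⇌ 2 Ag⁺(aq) + S²⁻(aq)
With S²⁻ already at 0.26 mol/L and s small, take [S²⁻] ≈ 0.26 mol/L and [Ag⁺] = 2s.
Ksp = [Ag⁺]^2[S²⁻] = (2s)^2(0.26)
(2s)^2 = 4.4×10⁻⁵⁰ / (0.26) = 1.7×10⁻⁴⁹
s = 2.1×10⁻²⁵ mol/L

2.1×10⁻²⁵ M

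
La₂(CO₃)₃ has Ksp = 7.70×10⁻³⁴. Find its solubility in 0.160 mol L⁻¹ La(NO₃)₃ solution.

La₂(CO₃)₃(s) ⇌ 2 La³⁺(aq) + 3 CO₃²⁻(aq)
With La³⁺ already at 0.160 mol L⁻¹ and s small, take [La³⁺] ≈ 0.160 mol L⁻¹ and [CO₃²⁻] = 3s.
Ksp = [La³⁺]^2[CO₃²⁻]^3 = (0.160)^2(3s)^3
(3s)^3 = 7.70×10⁻³⁴ / (0.160)^2 = 3.01×10⁻³²
s = 1.04×10⁻¹¹ mol L⁻¹

1.04×10⁻¹¹ M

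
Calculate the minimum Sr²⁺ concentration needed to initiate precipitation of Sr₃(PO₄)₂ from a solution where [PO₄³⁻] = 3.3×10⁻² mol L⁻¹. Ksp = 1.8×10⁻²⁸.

A salt starts to precipitate once the ion product Q reaches its Ksp.
Sr₃(PO₄)₂(s) ⇌ 3 Sr²⁺(aq) + 2 PO₄³⁻(aq)
Ksp = [Sr²⁺]^3[PO₄³⁻]^2 = [Sr²⁺]^3(3.3×10⁻²)^2
[Sr²⁺]^3 = 1.8×10⁻²⁸ / (3.3×10⁻²)^2 = 1.7×10⁻²⁵
[Sr²⁺] = 5.5×10⁻⁹ mol L⁻¹

5.5×10⁻⁹ M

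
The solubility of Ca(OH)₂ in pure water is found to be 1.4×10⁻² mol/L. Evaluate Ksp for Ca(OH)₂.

Ca(OH)₂(s) ⇌ Ca²⁺(aq) + 2 OH⁻(aq)
For each mole of Ca(OH)₂ that dissolves per liter, [Ca²⁺] = s and [OH⁻] = 2s; let s denote this solubility.
Ksp = [Ca²⁺][OH⁻]^2 = s · (2s)^2 = 4s^3
Ksp = 4 × (1.4×10⁻²)^3 = 1.1×10⁻⁵

Ksp = 1.1×10⁻⁵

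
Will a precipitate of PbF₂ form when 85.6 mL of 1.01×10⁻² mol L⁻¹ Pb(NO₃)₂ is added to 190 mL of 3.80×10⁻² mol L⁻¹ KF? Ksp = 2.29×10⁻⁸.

After mixing, V = 85.6 mL + 190 mL = 275.6 mL.
[Pb²⁺] = (1.01×10⁻²)(85.6)/275.6 = 3.14×10⁻³ mol L⁻¹
[F⁻] = (3.80×10⁻²)(190)/275.6 = 2.62×10⁻² mol L⁻¹
Q = [Pb²⁺][F⁻]^2 = 2.15×10⁻⁶
Since Q (2.15×10⁻⁶) exceeds Ksp (2.29×10⁻⁸), PbF₂ will precipitate.

Yes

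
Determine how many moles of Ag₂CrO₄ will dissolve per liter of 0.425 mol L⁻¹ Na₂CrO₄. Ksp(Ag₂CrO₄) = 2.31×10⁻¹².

Ag₂CrO₄(s) ⇌ 2 Ag⁺(aq) + CrO₄²⁻(aq)
The solution already contains CrO₄²⁻ at 0.425 mol L⁻¹. Let s be the molar solubility of Ag₂CrO₄.
[CrO₄²⁻] ≈ 0.425 mol L⁻¹ (common ion dominates); [Ag⁺] = 2s.
Ksp = [Ag⁺]^2[CrO₄²⁻] = (2s)^2(0.425)
(2s)^2 = 2.31×10⁻¹² / (0.425) = 5.44×10⁻¹²
s = 1.17×10⁻⁶ mol L⁻¹

1.17×10⁻⁶ M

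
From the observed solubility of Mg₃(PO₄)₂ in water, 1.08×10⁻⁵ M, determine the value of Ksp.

Ksp = 1.59×10⁻²³

Mg₃(PO₄)₂(s) ⇌ 3 Mg²⁺(aq) + 2 PO₄³⁻(aq)
For each mole of Mg₃(PO₄)₂ that dissolves per liter, [Mg²⁺] = 3s and [PO₄³⁻] = 2s; let s denote this solubility.
Ksp = [Mg²⁺]^3[PO₄³⁻]^2 = (3s)^3 · (2s)^2 = 108s^5
Ksp = 108 × (1.08×10⁻⁵)^5 = 1.59×10⁻²³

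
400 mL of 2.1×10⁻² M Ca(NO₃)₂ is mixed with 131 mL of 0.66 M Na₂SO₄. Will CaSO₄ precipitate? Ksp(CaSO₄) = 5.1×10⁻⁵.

The combined volume is 531 mL.
[Ca²⁺] = (2.1×10⁻²)(400)/531 = 1.6×10⁻² M
[SO₄²⁻] = (0.66)(131)/531 = 0.16 M
Q = [Ca²⁺][SO₄²⁻] = 2.6×10⁻³
Because Q > Ksp (2.6×10⁻³ vs 5.1×10⁻⁵), a precipitate of CaSO₄ forms.

Yes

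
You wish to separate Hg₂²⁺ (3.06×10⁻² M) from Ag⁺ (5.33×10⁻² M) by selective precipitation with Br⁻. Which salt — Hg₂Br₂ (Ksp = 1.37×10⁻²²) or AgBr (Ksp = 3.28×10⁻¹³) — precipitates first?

AgBr

The threshold for precipitation is Q = Ksp.
For Hg₂Br₂: [Br⁻] = (Ksp/[Hg₂²⁺])^(1/2) = 6.69×10⁻¹¹ M
For AgBr: [Br⁻] = (Ksp/[Ag⁺]) = 6.15×10⁻¹² M
AgBr requires the lower [Br⁻], so it precipitates first.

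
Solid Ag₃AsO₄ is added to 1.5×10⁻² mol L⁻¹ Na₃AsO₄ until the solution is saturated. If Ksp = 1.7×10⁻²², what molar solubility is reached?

7.5×10⁻⁸ M

Ag₃AsO₄(s) ⇌ 3 Ag⁺(aq) + AsO₄³⁻(aq)
With AsO₄³⁻ already at 1.5×10⁻² mol L⁻¹ and s small, take [AsO₄³⁻] ≈ 1.5×10⁻² mol L⁻¹ and [Ag⁺] = 3s.
Ksp = [Ag⁺]^3[AsO₄³⁻] = (3s)^3(1.5×10⁻²)
(3s)^3 = 1.7×10⁻²² / (1.5×10⁻²) = 1.1×10⁻²⁰
s = 7.5×10⁻⁸ mol L⁻¹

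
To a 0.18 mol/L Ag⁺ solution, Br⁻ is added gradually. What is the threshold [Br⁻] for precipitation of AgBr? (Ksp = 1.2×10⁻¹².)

The threshold for precipitation is Q = Ksp.
AgBr(s) ⇌ Ag⁺(aq) + Br⁻(aq)
Ksp = [Ag⁺][Br⁻] = [Br⁻](0.18)
[Br⁻] = 1.2×10⁻¹² / (0.18) = 6.7×10⁻¹²
[Br⁻] = 6.7×10⁻¹² mol/L

6.7×10⁻¹² M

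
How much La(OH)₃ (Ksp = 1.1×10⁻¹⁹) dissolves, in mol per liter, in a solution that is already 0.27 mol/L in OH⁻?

La(OH)₃(s) ⇌ La³⁺(aq) + 3 OH⁻(aq)
With OH⁻ already at 0.27 mol/L and s small, take [OH⁻] ≈ 0.27 mol/L and [La³⁺] = s.
Ksp = [La³⁺][OH⁻]^3 = s(0.27)^3
s = 1.1×10⁻¹⁹ / (0.27)^3 = 5.6×10⁻¹⁸
s = 5.6×10⁻¹⁸ mol/L

5.6×10⁻¹⁸ M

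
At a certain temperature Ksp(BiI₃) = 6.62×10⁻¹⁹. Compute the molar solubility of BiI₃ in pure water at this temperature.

BiI₃(s) ⇌ Bi³⁺(aq) + 3 I⁻(aq)
Let s be the molar solubility. Then [Bi³⁺] = s and [I⁻] = 3s.
Ksp = [Bi³⁺][I⁻]^3 = s · (3s)^3 = 27s^4
27s^4 = 6.62×10⁻¹⁹  ⇒  s^4 = 2.45×10⁻²⁰
s = 1.25×10⁻⁵ mol/L

1.25×10⁻⁵ M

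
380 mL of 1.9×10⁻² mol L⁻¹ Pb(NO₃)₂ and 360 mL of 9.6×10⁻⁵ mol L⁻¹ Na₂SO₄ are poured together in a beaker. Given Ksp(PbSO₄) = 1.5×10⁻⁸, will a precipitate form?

After mixing, V = 380 mL + 360 mL = 740 mL.
[Pb²⁺] = (1.9×10⁻²)(380)/740 = 9.8×10⁻³ mol L⁻¹
[SO₄²⁻] = (9.6×10⁻⁵)(360)/740 = 4.7×10⁻⁵ mol L⁻¹
Q = [Pb²⁺][SO₄²⁻] = 4.6×10⁻⁷
Since Q (4.6×10⁻⁷) exceeds Ksp (1.5×10⁻⁸), PbSO₄ will precipitate.

Yes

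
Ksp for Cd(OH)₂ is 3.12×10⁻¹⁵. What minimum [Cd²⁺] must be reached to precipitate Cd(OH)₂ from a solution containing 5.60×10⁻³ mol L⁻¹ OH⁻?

9.95×10⁻¹¹ M

Precipitation begins when Q = Ksp.
Cd(OH)₂(s) ⇌ Cd²⁺(aq) + 2 OH⁻(aq)
Ksp = [Cd²⁺][OH⁻]^2 = [Cd²⁺](5.60×10⁻³)^2
[Cd²⁺] = 3.12×10⁻¹⁵ / (5.60×10⁻³)^2 = 9.95×10⁻¹¹
[Cd²⁺] = 9.95×10⁻¹¹ mol L⁻¹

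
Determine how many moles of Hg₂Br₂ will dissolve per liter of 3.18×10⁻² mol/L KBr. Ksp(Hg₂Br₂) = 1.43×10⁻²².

1.41×10⁻¹⁹ M

Hg₂Br₂(s) ⇌ Hg₂²⁺(aq) + 2 Br⁻(aq)
With Br⁻ already at 3.18×10⁻² mol/L and s small, take [Br⁻] ≈ 3.18×10⁻² mol/L and [Hg₂²⁺] = s.
Ksp = [Hg₂²⁺][Br⁻]^2 = s(3.18×10⁻²)^2
s = 1.43×10⁻²² / (3.18×10⁻²)^2 = 1.41×10⁻¹⁹
s = 1.41×10⁻¹⁹ mol/L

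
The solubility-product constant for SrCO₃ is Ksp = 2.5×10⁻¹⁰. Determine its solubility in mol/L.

1.6×10⁻⁵ M

SrCO₃(s) ⇌ Sr²⁺(aq) + CO₃²⁻(aq)
Let s be the molar solubility. Then [Sr²⁺] = s and [CO₃²⁻] = s.
Ksp = [Sr²⁺][CO₃²⁻] = s · s = s^2
s^2 = 2.5×10⁻¹⁰
s = 1.6×10⁻⁵ mol L⁻¹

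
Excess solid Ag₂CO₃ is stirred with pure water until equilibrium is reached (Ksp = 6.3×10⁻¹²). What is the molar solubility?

Ag₂CO₃(s) ⇌ 2 Ag⁺(aq) + CO₃²⁻(aq)
If s mol/L of Ag₂CO₃ dissolves, [Ag⁺] = 2s and [CO₃²⁻] = s.
Ksp = [Ag⁺]^2[CO₃²⁻] = (2s)^2 · s = 4s^3
4s^3 = 6.3×10⁻¹²  ⇒  s^3 = 1.6×10⁻¹²
Taking the 3rd root, s = 1.2×10⁻⁴ mol/L.

1.2×10⁻⁴ M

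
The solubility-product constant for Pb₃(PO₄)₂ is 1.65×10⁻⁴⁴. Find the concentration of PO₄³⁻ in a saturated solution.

1.37×10⁻⁹ M

Pb₃(PO₄)₂(s) ⇌ 3 Pb²⁺(aq) + 2 PO₄³⁻(aq)
If s mol/L of Pb₃(PO₄)₂ dissolves, [Pb²⁺] = 3s and [PO₄³⁻] = 2s.
Ksp = [Pb²⁺]^3[PO₄³⁻]^2 = (3s)^3 · (2s)^2 = 108s^5 = 1.65×10⁻⁴⁴
s = 6.87×10⁻¹⁰ M
[PO₄³⁻] = 2s = 1.37×10⁻⁹ M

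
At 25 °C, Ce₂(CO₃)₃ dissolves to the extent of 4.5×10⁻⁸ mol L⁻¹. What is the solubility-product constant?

Ce₂(CO₃)₃(s) ⇌ 2 Ce³⁺(aq) + 3 CO₃²⁻(aq)
Let s be the molar solubility. Then [Ce³⁺] = 2s and [CO₃²⁻] = 3s.
Ksp = [Ce³⁺]^2[CO₃²⁻]^3 = (2s)^2 · (3s)^3 = 108s^5
Ksp = 108 × (4.5×10⁻⁸)^5 = 2.0×10⁻³⁵

Ksp = 2.0×10⁻³⁵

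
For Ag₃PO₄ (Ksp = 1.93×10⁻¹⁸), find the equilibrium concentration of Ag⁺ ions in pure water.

4.91×10⁻⁵ M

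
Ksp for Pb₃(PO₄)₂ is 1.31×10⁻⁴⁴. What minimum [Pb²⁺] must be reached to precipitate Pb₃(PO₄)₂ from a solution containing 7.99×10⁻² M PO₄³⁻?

Precipitation of each salt begins when its ion product equals Ksp.
Pb₃(PO₄)₂(s) ⇌ 3 Pb²⁺(aq) + 2 PO₄³⁻(aq)
Ksp = [Pb²⁺]^3[PO₄³⁻]^2 = [Pb²⁺]^3(7.99×10⁻²)^2
[Pb²⁺]^3 = 1.31×10⁻⁴⁴ / (7.99×10⁻²)^2 = 2.05×10⁻⁴²
[Pb²⁺] = 1.27×10⁻¹⁴ M

1.27×10⁻¹⁴ M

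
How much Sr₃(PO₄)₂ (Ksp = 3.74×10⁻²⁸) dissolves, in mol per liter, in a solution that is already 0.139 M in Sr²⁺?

Sr₃(PO₄)₂(s) ⇌ 3 Sr²⁺(aq) + 2 PO₄³⁻(aq)
With Sr²⁺ already at 0.139 M and s small, take [Sr²⁺] ≈ 0.139 M and [PO₄³⁻] = 2s.
Ksp = [Sr²⁺]^3[PO₄³⁻]^2 = (0.139)^3(2s)^2
(2s)^2 = 3.74×10⁻²⁸ / (0.139)^3 = 1.39×10⁻²⁵
s = 1.87×10⁻¹³ M

1.87×10⁻¹³ M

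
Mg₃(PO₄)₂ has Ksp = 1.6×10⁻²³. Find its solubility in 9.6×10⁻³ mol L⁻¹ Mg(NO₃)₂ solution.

2.1×10⁻⁹ M

Mg₃(PO₄)₂(s) ⇌ 3 Mg²⁺(aq) + 2 PO₄³⁻(aq)
Let s be the solubility of Mg₃(PO₄)₂ here. The common ion gives [Mg²⁺] ≈ 9.6×10⁻³ mol L⁻¹, and [PO₄³⁻] = 2s.
Ksp = [Mg²⁺]^3[PO₄³⁻]^2 = (9.6×10⁻³)^3(2s)^2
(2s)^2 = 1.6×10⁻²³ / (9.6×10⁻³)^3 = 1.8×10⁻¹⁷
s = 2.1×10⁻⁹ mol L⁻¹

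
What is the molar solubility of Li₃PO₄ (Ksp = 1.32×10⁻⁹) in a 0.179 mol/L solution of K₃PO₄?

6.49×10⁻⁴ M

Li₃PO₄(s) ⇌ 3 Li⁺(aq) + PO₄³⁻(aq)
Let s be the solubility of Li₃PO₄ here. The common ion gives [PO₄³⁻] ≈ 0.179 mol/L, and [Li⁺] = 3s.
Ksp = [Li⁺]^3[PO₄³⁻] = (3s)^3(0.179)
(3s)^3 = 1.32×10⁻⁹ / (0.179) = 7.37×10⁻⁹
s = 6.49×10⁻⁴ mol/L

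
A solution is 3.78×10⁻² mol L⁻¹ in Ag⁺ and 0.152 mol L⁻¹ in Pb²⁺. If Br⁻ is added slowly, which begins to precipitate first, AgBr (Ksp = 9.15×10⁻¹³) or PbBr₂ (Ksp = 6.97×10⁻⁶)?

AgBr

A salt starts to precipitate once the ion product Q reaches its Ksp.
For AgBr: [Br⁻] = (Ksp/[Ag⁺]) = 2.42×10⁻¹¹ mol L⁻¹
For PbBr₂: [Br⁻] = (Ksp/[Pb²⁺])^(1/2) = 6.77×10⁻³ mol L⁻¹
Since AgBr needs less Br⁻ to reach saturation, it precipitates first.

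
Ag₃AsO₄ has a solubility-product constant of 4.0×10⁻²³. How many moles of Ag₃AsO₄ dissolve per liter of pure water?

Ag₃AsO₄(s) ⇌ 3 Ag⁺(aq) + AsO₄³⁻(aq)
For each mole of Ag₃AsO₄ that dissolves per liter, [Ag⁺] = 3s and [AsO₄³⁻] = s; let s denote this solubility.
Ksp = [Ag⁺]^3[AsO₄³⁻] = (3s)^3 · s = 27s^4
27s^4 = 4.0×10⁻²³  ⇒  s^4 = 1.5×10⁻²⁴
Taking the 4th root, s = 1.1×10⁻⁶ M.

1.1×10⁻⁶ M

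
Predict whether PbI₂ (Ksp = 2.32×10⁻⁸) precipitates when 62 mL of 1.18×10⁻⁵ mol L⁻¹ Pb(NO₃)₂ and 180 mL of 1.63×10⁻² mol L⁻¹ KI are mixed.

No

The combined volume is 242 mL.
[Pb²⁺] = (1.18×10⁻⁵)(62)/242 = 3.02×10⁻⁶ mol L⁻¹
[I⁻] = (1.63×10⁻²)(180)/242 = 1.21×10⁻² mol L⁻¹
Q = [Pb²⁺][I⁻]^2 = 4.44×10⁻¹⁰
Since Q (4.44×10⁻¹⁰) is less than Ksp (2.32×10⁻⁸), no PbI₂ precipitates.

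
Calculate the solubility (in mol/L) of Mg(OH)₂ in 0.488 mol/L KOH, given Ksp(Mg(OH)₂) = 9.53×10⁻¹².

4.00×10⁻¹¹ M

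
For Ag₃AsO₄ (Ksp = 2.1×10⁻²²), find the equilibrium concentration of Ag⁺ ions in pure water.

Ag₃AsO₄(s) ⇌ 3 Ag⁺(aq) + AsO₄³⁻(aq)
For each mole of Ag₃AsO₄ that dissolves per liter, [Ag⁺] = 3s and [AsO₄³⁻] = s; let s denote this solubility.
Ksp = [Ag⁺]^3[AsO₄³⁻] = (3s)^3 · s = 27s^4 = 2.1×10⁻²²
s = 1.7×10⁻⁶ mol L⁻¹
[Ag⁺] = 3s = 5.0×10⁻⁶ mol L⁻¹

5.0×10⁻⁶ M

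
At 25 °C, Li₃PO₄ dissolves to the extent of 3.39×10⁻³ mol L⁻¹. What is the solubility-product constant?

Li₃PO₄(s) ⇌ 3 Li⁺(aq) + PO₄³⁻(aq)
If s mol/L of Li₃PO₄ dissolves, [Li⁺] = 3s and [PO₄³⁻] = s.
Ksp = [Li⁺]^3[PO₄³⁻] = (3s)^3 · s = 27s^4
Ksp = 27 × (3.39×10⁻³)^4 = 3.57×10⁻⁹

Ksp = 3.57×10⁻⁹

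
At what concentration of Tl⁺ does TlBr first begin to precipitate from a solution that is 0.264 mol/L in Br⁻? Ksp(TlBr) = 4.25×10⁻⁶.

1.61×10⁻⁵ M

Precipitation of each salt begins when its ion product equals Ksp.
TlBr(s) ⇌ Tl⁺(aq) + Br⁻(aq)
Ksp = [Tl⁺][Br⁻] = [Tl⁺](0.264)
[Tl⁺] = 4.25×10⁻⁶ / (0.264) = 1.61×10⁻⁵
[Tl⁺] = 1.61×10⁻⁵ mol/L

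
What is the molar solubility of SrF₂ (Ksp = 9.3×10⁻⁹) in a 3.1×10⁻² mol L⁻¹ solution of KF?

9.7×10⁻⁶ M

SrF₂(s) ⇌ Sr²⁺(aq) + 2 F⁻(aq)
F⁻ is already present at 3.1×10⁻² mol L⁻¹. If s mol/L of SrF₂ dissolves, [Sr²⁺] = s while [F⁻] ≈ 3.1×10⁻² mol L⁻¹.
Ksp = [Sr²⁺][F⁻]^2 = s(3.1×10⁻²)^2
s = 9.3×10⁻⁹ / (3.1×10⁻²)^2 = 9.7×10⁻⁶
s = 9.7×10⁻⁶ mol L⁻¹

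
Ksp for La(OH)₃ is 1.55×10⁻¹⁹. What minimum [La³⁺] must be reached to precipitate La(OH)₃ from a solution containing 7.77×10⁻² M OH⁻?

3.30×10⁻¹⁶ M

Each salt precipitates once Q = Ksp for that salt.
La(OH)₃(s) ⇌ La³⁺(aq) + 3 OH⁻(aq)
Ksp = [La³⁺][OH⁻]^3 = [La³⁺](7.77×10⁻²)^3
[La³⁺] = 1.55×10⁻¹⁹ / (7.77×10⁻²)^3 = 3.30×10⁻¹⁶
[La³⁺] = 3.30×10⁻¹⁶ M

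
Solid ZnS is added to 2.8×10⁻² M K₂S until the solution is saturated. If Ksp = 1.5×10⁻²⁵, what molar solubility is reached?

ZnS(s) ⇌ Zn²⁺(aq) + S²⁻(aq)
Let s be the solubility of ZnS here. The common ion gives [S²⁻] ≈ 2.8×10⁻² M, and [Zn²⁺] = s.
Ksp = [Zn²⁺][S²⁻] = s(2.8×10⁻²)
s = 1.5×10⁻²⁵ / (2.8×10⁻²) = 5.4×10⁻²⁴
s = 5.4×10⁻²⁴ M

5.4×10⁻²⁴ M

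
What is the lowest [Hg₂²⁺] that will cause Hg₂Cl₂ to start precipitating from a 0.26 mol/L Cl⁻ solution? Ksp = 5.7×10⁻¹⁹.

8.4×10⁻¹⁸ M

The threshold for precipitation is Q = Ksp.
Hg₂Cl₂(s) ⇌ Hg₂²⁺(aq) + 2 Cl⁻(aq)
Ksp = [Hg₂²⁺][Cl⁻]^2 = [Hg₂²⁺](0.26)^2
[Hg₂²⁺] = 5.7×10⁻¹⁹ / (0.26)^2 = 8.4×10⁻¹⁸
[Hg₂²⁺] = 8.4×10⁻¹⁸ mol/L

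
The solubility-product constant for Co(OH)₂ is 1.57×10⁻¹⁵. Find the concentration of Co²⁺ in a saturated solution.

Co(OH)₂(s) ⇌ Co²⁺(aq) + 2 OH⁻(aq)
Call the molar solubility s, so that [Co²⁺] = s and [OH⁻] = 2s.
Ksp = [Co²⁺][OH⁻]^2 = s · (2s)^2 = 4s^3 = 1.57×10⁻¹⁵
s = 7.32×10⁻⁶ M
[Co²⁺] = s = 7.32×10⁻⁶ M

7.32×10⁻⁶ M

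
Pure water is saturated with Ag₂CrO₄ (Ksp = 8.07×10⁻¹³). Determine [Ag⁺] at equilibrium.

1.17×10⁻⁴ M

Ag₂CrO₄(s) ⇌ 2 Ag⁺(aq) + CrO₄²⁻(aq)
Let s be the molar solubility. Then [Ag⁺] = 2s and [CrO₄²⁻] = s.
Ksp = [Ag⁺]^2[CrO₄²⁻] = (2s)^2 · s = 4s^3 = 8.07×10⁻¹³
s = 5.87×10⁻⁵ mol L⁻¹
[Ag⁺] = 2s = 1.17×10⁻⁴ mol L⁻¹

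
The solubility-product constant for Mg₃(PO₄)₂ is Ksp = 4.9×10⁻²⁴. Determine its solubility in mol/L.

8.5×10⁻⁶ M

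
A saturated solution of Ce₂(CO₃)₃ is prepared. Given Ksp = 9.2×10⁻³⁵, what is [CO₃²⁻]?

1.8×10⁻⁷ M

Ce₂(CO₃)₃(s) ⇌ 2 Ce³⁺(aq) + 3 CO₃²⁻(aq)
Let s be the molar solubility. Then [Ce³⁺] = 2s and [CO₃²⁻] = 3s.
Ksp = [Ce³⁺]^2[CO₃²⁻]^3 = (2s)^2 · (3s)^3 = 108s^5 = 9.2×10⁻³⁵
s = 6.1×10⁻⁸ mol/L
[CO₃²⁻] = 3s = 1.8×10⁻⁷ mol/L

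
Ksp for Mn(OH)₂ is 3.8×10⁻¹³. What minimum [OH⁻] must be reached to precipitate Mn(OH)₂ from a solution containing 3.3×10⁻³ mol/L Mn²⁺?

Each salt precipitates once Q = Ksp for that salt.
Mn(OH)₂(s) ⇌ Mn²⁺(aq) + 2 OH⁻(aq)
Ksp = [Mn²⁺][OH⁻]^2 = [OH⁻]^2(3.3×10⁻³)
[OH⁻]^2 = 3.8×10⁻¹³ / (3.3×10⁻³) = 1.2×10⁻¹⁰
[OH⁻] = 1.1×10⁻⁵ mol/L

1.1×10⁻⁵ M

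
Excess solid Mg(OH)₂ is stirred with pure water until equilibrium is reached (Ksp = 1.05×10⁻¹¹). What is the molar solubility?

Mg(OH)₂(s) ⇌ Mg²⁺(aq) + 2 OH⁻(aq)
If s mol/L of Mg(OH)₂ dissolves, [Mg²⁺] = s and [OH⁻] = 2s.
Ksp = [Mg²⁺][OH⁻]^2 = s · (2s)^2 = 4s^3
4s^3 = 1.05×10⁻¹¹  ⇒  s^3 = 2.63×10⁻¹²
s = 1.38×10⁻⁴ mol L⁻¹

1.38×10⁻⁴ M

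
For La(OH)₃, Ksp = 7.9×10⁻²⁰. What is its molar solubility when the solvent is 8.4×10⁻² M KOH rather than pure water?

La(OH)₃(s) ⇌ La³⁺(aq) + 3 OH⁻(aq)
With OH⁻ already at 8.4×10⁻² M and s small, take [OH⁻] ≈ 8.4×10⁻² M and [La³⁺] = s.
Ksp = [La³⁺][OH⁻]^3 = s(8.4×10⁻²)^3
s = 7.9×10⁻²⁰ / (8.4×10⁻²)^3 = 1.3×10⁻¹⁶
s = 1.3×10⁻¹⁶ M

1.3×10⁻¹⁶ M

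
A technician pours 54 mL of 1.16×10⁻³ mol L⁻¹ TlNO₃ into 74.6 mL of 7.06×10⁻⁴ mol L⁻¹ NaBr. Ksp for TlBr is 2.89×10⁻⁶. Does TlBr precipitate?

No

Total volume after mixing = 54 + 74.6 = 128.6 mL.
[Tl⁺] = (1.16×10⁻³)(54)/128.6 = 4.87×10⁻⁴ mol L⁻¹
[Br⁻] = (7.06×10⁻⁴)(74.6)/128.6 = 4.10×10⁻⁴ mol L⁻¹
Q = [Tl⁺][Br⁻] = 1.99×10⁻⁷
Since Q (1.99×10⁻⁷) is less than Ksp (2.89×10⁻⁶), no TlBr precipitates.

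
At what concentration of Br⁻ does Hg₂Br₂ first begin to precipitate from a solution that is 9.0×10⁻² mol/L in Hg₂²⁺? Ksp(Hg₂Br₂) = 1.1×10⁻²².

Precipitation begins when Q = Ksp.
Hg₂Br₂(s) ⇌ Hg₂²⁺(aq) + 2 Br⁻(aq)
Ksp = [Hg₂²⁺][Br⁻]^2 = [Br⁻]^2(9.0×10⁻²)
[Br⁻]^2 = 1.1×10⁻²² / (9.0×10⁻²) = 1.2×10⁻²¹
[Br⁻] = 3.5×10⁻¹¹ mol/L

3.5×10⁻¹¹ M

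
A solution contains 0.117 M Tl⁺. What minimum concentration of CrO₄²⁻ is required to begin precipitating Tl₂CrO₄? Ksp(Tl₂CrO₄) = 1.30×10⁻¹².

9.50×10⁻¹¹ M

A salt starts to precipitate once the ion product Q reaches its Ksp.
Tl₂CrO₄(s) ⇌ 2 Tl⁺(aq) + CrO₄²⁻(aq)
Ksp = [Tl⁺]^2[CrO₄²⁻] = [CrO₄²⁻](0.117)^2
[CrO₄²⁻] = 1.30×10⁻¹² / (0.117)^2 = 9.50×10⁻¹¹
[CrO₄²⁻] = 9.50×10⁻¹¹ M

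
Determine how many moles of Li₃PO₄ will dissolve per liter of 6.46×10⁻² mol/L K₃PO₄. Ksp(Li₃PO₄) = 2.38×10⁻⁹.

1.11×10⁻³ M

Li₃PO₄(s) ⇌ 3 Li⁺(aq) + PO₄³⁻(aq)
PO₄³⁻ is already present at 6.46×10⁻² mol/L. If s mol/L of Li₃PO₄ dissolves, [Li⁺] = 3s while [PO₄³⁻] ≈ 6.46×10⁻² mol/L.
Ksp = [Li⁺]^3[PO₄³⁻] = (3s)^3(6.46×10⁻²)
(3s)^3 = 2.38×10⁻⁹ / (6.46×10⁻²) = 3.68×10⁻⁸
s = 1.11×10⁻³ mol/L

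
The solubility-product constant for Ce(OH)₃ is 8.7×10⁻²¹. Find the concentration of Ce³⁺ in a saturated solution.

4.2×10⁻⁶ M

Ce(OH)₃(s) ⇌ Ce³⁺(aq) + 3 OH⁻(aq)
Let s be the molar solubility. Then [Ce³⁺] = s and [OH⁻] = 3s.
Ksp = [Ce³⁺][OH⁻]^3 = s · (3s)^3 = 27s^4 = 8.7×10⁻²¹
s = 4.2×10⁻⁶ M
[Ce³⁺] = s = 4.2×10⁻⁶ M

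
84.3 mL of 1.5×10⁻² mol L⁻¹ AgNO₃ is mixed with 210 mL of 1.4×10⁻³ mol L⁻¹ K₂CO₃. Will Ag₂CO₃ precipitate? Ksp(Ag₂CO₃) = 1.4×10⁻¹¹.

After mixing, V = 84.3 mL + 210 mL = 294.3 mL.
[Ag⁺] = (1.5×10⁻²)(84.3)/294.3 = 4.3×10⁻³ mol L⁻¹
[CO₃²⁻] = (1.4×10⁻³)(210)/294.3 = 1.0×10⁻³ mol L⁻¹
Q = [Ag⁺]^2[CO₃²⁻] = 1.8×10⁻⁸
Because Q > Ksp (1.8×10⁻⁸ vs 1.4×10⁻¹¹), a precipitate of Ag₂CO₃ forms.

Yes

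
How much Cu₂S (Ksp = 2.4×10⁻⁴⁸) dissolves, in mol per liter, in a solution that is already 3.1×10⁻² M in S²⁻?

4.4×10⁻²⁴ M

Cu₂S(s) ⇌ 2 Cu⁺(aq) + S²⁻(aq)
The solution already contains S²⁻ at 3.1×10⁻² M. Let s be the molar solubility of Cu₂S.
[S²⁻] ≈ 3.1×10⁻² M (common ion dominates); [Cu⁺] = 2s.
Ksp = [Cu⁺]^2[S²⁻] = (2s)^2(3.1×10⁻²)
(2s)^2 = 2.4×10⁻⁴⁸ / (3.1×10⁻²) = 7.7×10⁻⁴⁷
s = 4.4×10⁻²⁴ M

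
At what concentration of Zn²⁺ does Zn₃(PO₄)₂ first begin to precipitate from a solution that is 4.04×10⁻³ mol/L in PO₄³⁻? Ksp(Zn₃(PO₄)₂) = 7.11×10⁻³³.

7.58×10⁻¹⁰ M

Precipitation of each salt begins when its ion product equals Ksp.
Zn₃(PO₄)₂(s) ⇌ 3 Zn²⁺(aq) + 2 PO₄³⁻(aq)
Ksp = [Zn²⁺]^3[PO₄³⁻]^2 = [Zn²⁺]^3(4.04×10⁻³)^2
[Zn²⁺]^3 = 7.11×10⁻³³ / (4.04×10⁻³)^2 = 4.36×10⁻²⁸
[Zn²⁺] = 7.58×10⁻¹⁰ mol/L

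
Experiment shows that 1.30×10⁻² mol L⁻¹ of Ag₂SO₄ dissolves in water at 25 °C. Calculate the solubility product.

Ksp = 8.79×10⁻⁶

Ag₂SO₄(s) ⇌ 2 Ag⁺(aq) + SO₄²⁻(aq)
Let s be the molar solubility. Then [Ag⁺] = 2s and [SO₄²⁻] = s.
Ksp = [Ag⁺]^2[SO₄²⁻] = (2s)^2 · s = 4s^3
Ksp = 4 × (1.30×10⁻²)^3 = 8.79×10⁻⁶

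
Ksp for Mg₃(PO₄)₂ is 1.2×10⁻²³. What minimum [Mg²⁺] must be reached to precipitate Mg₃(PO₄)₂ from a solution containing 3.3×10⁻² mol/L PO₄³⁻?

2.2×10⁻⁷ M

The threshold for precipitation is Q = Ksp.
Mg₃(PO₄)₂(s) ⇌ 3 Mg²⁺(aq) + 2 PO₄³⁻(aq)
Ksp = [Mg²⁺]^3[PO₄³⁻]^2 = [Mg²⁺]^3(3.3×10⁻²)^2
[Mg²⁺]^3 = 1.2×10⁻²³ / (3.3×10⁻²)^2 = 1.1×10⁻²⁰
[Mg²⁺] = 2.2×10⁻⁷ mol/L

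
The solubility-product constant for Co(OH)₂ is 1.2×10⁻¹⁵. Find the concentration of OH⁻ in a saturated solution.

1.3×10⁻⁵ M

Co(OH)₂(s) ⇌ Co²⁺(aq) + 2 OH⁻(aq)
If s mol/L of Co(OH)₂ dissolves, [Co²⁺] = s and [OH⁻] = 2s.
Ksp = [Co²⁺][OH⁻]^2 = s · (2s)^2 = 4s^3 = 1.2×10⁻¹⁵
s = 6.7×10⁻⁶ mol/L
[OH⁻] = 2s = 1.3×10⁻⁵ mol/L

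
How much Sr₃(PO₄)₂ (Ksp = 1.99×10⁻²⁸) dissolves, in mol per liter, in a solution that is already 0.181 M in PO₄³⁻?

6.08×10⁻¹⁰ M

Sr₃(PO₄)₂(s) ⇌ 3 Sr²⁺(aq) + 2 PO₄³⁻(aq)
The solution already contains PO₄³⁻ at 0.181 M. Let s be the molar solubility of Sr₃(PO₄)₂.
[PO₄³⁻] ≈ 0.181 M (common ion dominates); [Sr²⁺] = 3s.
Ksp = [Sr²⁺]^3[PO₄³⁻]^2 = (3s)^3(0.181)^2
(3s)^3 = 1.99×10⁻²⁸ / (0.181)^2 = 6.07×10⁻²⁷
s = 6.08×10⁻¹⁰ M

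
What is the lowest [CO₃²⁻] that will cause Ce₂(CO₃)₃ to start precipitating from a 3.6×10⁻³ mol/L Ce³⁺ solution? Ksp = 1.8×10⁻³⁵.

Precipitation of each salt begins when its ion product equals Ksp.
Ce₂(CO₃)₃(s) ⇌ 2 Ce³⁺(aq) + 3 CO₃²⁻(aq)
Ksp = [Ce³⁺]^2[CO₃²⁻]^3 = [CO₃²⁻]^3(3.6×10⁻³)^2
[CO₃²⁻]^3 = 1.8×10⁻³⁵ / (3.6×10⁻³)^2 = 1.4×10⁻³⁰
[CO₃²⁻] = 1.1×10⁻¹⁰ mol/L

1.1×10⁻¹⁰ M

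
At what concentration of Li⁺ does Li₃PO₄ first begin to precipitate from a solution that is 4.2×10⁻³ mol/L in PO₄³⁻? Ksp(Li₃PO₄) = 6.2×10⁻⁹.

Precipitation begins when Q = Ksp.
Li₃PO₄(s) ⇌ 3 Li⁺(aq) + PO₄³⁻(aq)
Ksp = [Li⁺]^3[PO₄³⁻] = [Li⁺]^3(4.2×10⁻³)
[Li⁺]^3 = 6.2×10⁻⁹ / (4.2×10⁻³) = 1.5×10⁻⁶
[Li⁺] = 1.1×10⁻² mol/L

1.1×10⁻² M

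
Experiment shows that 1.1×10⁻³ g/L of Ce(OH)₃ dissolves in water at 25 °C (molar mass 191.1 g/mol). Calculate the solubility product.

Convert to molarity: s = 1.1×10⁻³ / 191.1 = 5.756×10⁻⁶ mol/L
Ce(OH)₃(s) ⇌ Ce³⁺(aq) + 3 OH⁻(aq)
With molar solubility s: [Ce³⁺] = s, [OH⁻] = 3s.
Ksp = [Ce³⁺][OH⁻]^3 = s · (3s)^3 = 27s^4
Ksp = 27 × (5.756×10⁻⁶)^4 = 3.0×10⁻²⁰

Ksp = 3.0×10⁻²⁰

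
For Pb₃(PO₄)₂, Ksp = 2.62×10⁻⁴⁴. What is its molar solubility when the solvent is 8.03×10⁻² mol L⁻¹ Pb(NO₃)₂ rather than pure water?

3.56×10⁻²¹ M

Pb₃(PO₄)₂(s) ⇌ 3 Pb²⁺(aq) + 2 PO₄³⁻(aq)
Pb²⁺ is already present at 8.03×10⁻² mol L⁻¹. If s mol/L of Pb₃(PO₄)₂ dissolves, [PO₄³⁻] = 2s while [Pb²⁺] ≈ 8.03×10⁻² mol L⁻¹.
Ksp = [Pb²⁺]^3[PO₄³⁻]^2 = (8.03×10⁻²)^3(2s)^2
(2s)^2 = 2.62×10⁻⁴⁴ / (8.03×10⁻²)^3 = 5.06×10⁻⁴¹
s = 3.56×10⁻²¹ mol L⁻¹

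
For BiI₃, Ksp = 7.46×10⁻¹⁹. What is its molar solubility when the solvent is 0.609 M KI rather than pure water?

3.30×10⁻¹⁸ M

BiI₃(s) ⇌ Bi³⁺(aq) + 3 I⁻(aq)
With I⁻ already at 0.609 M and s small, take [I⁻] ≈ 0.609 M and [Bi³⁺] = s.
Ksp = [Bi³⁺][I⁻]^3 = s(0.609)^3
s = 7.46×10⁻¹⁹ / (0.609)^3 = 3.30×10⁻¹⁸
s = 3.30×10⁻¹⁸ M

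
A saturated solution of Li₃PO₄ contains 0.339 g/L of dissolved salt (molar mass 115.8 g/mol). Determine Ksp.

Ksp = 1.98×10⁻⁹

Convert to molarity: s = 0.339 / 115.8 = 2.9275×10⁻³ mol/L
Li₃PO₄(s) ⇌ 3 Li⁺(aq) + PO₄³⁻(aq)
For each mole of Li₃PO₄ that dissolves per liter, [Li⁺] = 3s and [PO₄³⁻] = s; let s denote this solubility.
Ksp = [Li⁺]^3[PO₄³⁻] = (3s)^3 · s = 27s^4
Ksp = 27 × (2.9275×10⁻³)^4 = 1.98×10⁻⁹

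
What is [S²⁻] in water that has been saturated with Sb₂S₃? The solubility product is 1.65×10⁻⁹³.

Sb₂S₃(s) ⇌ 2 Sb³⁺(aq) + 3 S²⁻(aq)
Let s be the molar solubility. Then [Sb³⁺] = 2s and [S²⁻] = 3s.
Ksp = [Sb³⁺]^2[S²⁻]^3 = (2s)^2 · (3s)^3 = 108s^5 = 1.65×10⁻⁹³
s = 1.09×10⁻¹⁹ mol/L
[S²⁻] = 3s = 3.27×10⁻¹⁹ mol/L

3.27×10⁻¹⁹ M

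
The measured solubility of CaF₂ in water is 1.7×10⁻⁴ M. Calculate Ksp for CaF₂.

CaF₂(s) ⇌ Ca²⁺(aq) + 2 F⁻(aq)
With molar solubility s: [Ca²⁺] = s, [F⁻] = 2s.
Ksp = [Ca²⁺][F⁻]^2 = s · (2s)^2 = 4s^3
Ksp = 4 × (1.7×10⁻⁴)^3 = 2.0×10⁻¹¹

Ksp = 2.0×10⁻¹¹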